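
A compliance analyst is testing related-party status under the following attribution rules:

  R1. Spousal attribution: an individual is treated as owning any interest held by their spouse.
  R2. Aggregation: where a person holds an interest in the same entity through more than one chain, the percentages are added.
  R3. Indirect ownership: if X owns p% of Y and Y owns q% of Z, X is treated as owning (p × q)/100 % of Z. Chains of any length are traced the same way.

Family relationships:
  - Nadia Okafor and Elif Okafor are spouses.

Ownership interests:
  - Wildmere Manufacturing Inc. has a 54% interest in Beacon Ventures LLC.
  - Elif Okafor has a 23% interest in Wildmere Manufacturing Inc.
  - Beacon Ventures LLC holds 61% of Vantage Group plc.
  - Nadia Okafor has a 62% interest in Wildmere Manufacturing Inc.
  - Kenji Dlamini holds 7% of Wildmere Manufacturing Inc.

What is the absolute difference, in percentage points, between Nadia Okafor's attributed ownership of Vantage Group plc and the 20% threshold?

By spousal attribution (R1), Nadia Okafor is treated as also owning Elif Okafor's interest in Wildmere Manufacturing Inc, giving 62% + 23% = 85%.
Chain via Wildmere Manufacturing Inc. → Beacon Ventures LLC (R3): 85% × 54% × 61% = 27.999% of Vantage Group plc.
27.999% exceeds the 20% threshold by 7.999 percentage points.

7.999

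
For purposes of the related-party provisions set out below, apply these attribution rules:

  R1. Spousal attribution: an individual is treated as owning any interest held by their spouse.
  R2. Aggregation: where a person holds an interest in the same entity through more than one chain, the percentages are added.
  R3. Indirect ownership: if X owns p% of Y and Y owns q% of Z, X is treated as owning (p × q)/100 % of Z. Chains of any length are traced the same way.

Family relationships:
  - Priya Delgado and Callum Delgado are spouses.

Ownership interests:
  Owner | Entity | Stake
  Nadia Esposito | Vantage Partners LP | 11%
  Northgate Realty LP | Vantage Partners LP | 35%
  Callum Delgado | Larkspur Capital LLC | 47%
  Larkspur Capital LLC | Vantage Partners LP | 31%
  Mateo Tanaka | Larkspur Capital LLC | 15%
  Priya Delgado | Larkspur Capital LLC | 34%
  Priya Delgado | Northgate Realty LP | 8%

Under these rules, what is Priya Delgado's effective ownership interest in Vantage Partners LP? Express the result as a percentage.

By spousal attribution (R1), Priya Delgado is treated as also owning Callum Delgado's interest in Larkspur Capital LLC, giving 34% + 47% = 81%.
Chain via Larkspur Capital LLC (R3): 81% × 31% = 25.11% of Vantage Partners LP.
Chain via Northgate Realty LP (R3): 8% × 35% = 2.8% of Vantage Partners LP.
Aggregating (R2): 25.11% + 2.8% = 27.91%.

27.91%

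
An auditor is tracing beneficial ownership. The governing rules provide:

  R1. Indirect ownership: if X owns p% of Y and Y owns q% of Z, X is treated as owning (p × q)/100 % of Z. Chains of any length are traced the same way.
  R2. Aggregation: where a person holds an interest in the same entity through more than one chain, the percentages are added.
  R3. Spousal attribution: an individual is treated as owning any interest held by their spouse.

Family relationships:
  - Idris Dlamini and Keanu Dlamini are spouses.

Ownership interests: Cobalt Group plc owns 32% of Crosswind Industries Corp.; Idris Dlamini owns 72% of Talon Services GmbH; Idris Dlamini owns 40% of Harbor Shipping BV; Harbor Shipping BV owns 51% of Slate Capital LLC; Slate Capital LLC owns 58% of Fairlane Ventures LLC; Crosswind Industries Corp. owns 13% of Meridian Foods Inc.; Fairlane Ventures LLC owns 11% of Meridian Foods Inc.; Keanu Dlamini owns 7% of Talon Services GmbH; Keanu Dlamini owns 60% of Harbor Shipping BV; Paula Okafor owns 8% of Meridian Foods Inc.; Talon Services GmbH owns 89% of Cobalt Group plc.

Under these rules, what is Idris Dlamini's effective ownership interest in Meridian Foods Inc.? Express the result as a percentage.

By spousal attribution (R3), Idris Dlamini is treated as also owning Keanu Dlamini's interest in Harbor Shipping BV, giving 40% + 60% = 100%.
By spousal attribution (R3), Idris Dlamini is treated as also owning Keanu Dlamini's interest in Talon Services GmbH, giving 72% + 7% = 79%.
Chain via Harbor Shipping BV → Slate Capital LLC → Fairlane Ventures LLC (R1): 100% × 51% × 58% × 11% = 3.2538% of Meridian Foods Inc.
Chain via Talon Services GmbH → Cobalt Group plc → Crosswind Industries Corp. (R1): 79% × 89% × 32% × 13% = 2.924896% of Meridian Foods Inc.
Aggregating (R2): 3.2538% + 2.924896% = 6.178696%.

6.178696%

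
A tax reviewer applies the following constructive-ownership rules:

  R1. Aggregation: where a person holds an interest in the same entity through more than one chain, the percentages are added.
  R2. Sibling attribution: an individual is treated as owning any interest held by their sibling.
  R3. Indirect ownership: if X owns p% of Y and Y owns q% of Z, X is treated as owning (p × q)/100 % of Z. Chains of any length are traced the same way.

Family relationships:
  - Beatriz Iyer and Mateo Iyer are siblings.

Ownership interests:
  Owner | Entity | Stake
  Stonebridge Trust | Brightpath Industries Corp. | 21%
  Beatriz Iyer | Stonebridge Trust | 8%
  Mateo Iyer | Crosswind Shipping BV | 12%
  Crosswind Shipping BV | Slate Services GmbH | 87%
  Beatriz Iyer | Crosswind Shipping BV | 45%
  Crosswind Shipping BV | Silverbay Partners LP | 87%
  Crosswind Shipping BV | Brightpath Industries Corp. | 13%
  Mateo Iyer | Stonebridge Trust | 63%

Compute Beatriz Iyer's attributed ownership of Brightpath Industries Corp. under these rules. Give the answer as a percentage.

By sibling attribution (R2), Beatriz Iyer is treated as also owning Mateo Iyer's interest in Stonebridge Trust, giving 8% + 63% = 71%.
By sibling attribution (R2), Beatriz Iyer is treated as also owning Mateo Iyer's interest in Crosswind Shipping BV, giving 45% + 12% = 57%.
Chain via Stonebridge Trust (R3): 71% × 21% = 14.91% of Brightpath Industries Corp.
Chain via Crosswind Shipping BV (R3): 57% × 13% = 7.41% of Brightpath Industries Corp.
Aggregating (R1): 14.91% + 7.41% = 22.32%.

22.32%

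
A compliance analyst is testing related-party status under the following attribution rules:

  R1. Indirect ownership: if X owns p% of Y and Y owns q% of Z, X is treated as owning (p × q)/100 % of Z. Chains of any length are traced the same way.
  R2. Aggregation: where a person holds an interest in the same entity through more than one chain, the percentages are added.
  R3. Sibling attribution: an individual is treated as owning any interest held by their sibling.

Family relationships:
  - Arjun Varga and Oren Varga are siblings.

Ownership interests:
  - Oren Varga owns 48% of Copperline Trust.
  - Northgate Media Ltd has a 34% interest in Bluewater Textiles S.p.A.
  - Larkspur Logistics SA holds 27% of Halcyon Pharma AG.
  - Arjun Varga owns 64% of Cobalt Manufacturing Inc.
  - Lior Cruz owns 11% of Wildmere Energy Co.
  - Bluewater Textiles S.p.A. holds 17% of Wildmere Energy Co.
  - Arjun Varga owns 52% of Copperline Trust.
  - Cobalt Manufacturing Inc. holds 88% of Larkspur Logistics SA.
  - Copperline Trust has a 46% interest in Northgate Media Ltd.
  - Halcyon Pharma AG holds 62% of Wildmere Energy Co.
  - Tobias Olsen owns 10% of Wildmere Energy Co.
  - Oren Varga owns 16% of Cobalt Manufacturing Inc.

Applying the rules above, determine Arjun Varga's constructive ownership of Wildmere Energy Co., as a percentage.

14.44376%

By sibling attribution (R3), Arjun Varga is treated as also owning Oren Varga's interest in Cobalt Manufacturing Inc, giving 64% + 16% = 80%.
By sibling attribution (R3), Arjun Varga is treated as also owning Oren Varga's interest in Copperline Trust, giving 52% + 48% = 100%.
Chain via Cobalt Manufacturing Inc. → Larkspur Logistics SA → Halcyon Pharma AG (R1): 80% × 88% × 27% × 62% = 11.78496% of Wildmere Energy Co.
Chain via Copperline Trust → Northgate Media Ltd → Bluewater Textiles S.p.A. (R1): 100% × 46% × 34% × 17% = 2.6588% of Wildmere Energy Co.
Aggregating (R2): 11.78496% + 2.6588% = 14.44376%.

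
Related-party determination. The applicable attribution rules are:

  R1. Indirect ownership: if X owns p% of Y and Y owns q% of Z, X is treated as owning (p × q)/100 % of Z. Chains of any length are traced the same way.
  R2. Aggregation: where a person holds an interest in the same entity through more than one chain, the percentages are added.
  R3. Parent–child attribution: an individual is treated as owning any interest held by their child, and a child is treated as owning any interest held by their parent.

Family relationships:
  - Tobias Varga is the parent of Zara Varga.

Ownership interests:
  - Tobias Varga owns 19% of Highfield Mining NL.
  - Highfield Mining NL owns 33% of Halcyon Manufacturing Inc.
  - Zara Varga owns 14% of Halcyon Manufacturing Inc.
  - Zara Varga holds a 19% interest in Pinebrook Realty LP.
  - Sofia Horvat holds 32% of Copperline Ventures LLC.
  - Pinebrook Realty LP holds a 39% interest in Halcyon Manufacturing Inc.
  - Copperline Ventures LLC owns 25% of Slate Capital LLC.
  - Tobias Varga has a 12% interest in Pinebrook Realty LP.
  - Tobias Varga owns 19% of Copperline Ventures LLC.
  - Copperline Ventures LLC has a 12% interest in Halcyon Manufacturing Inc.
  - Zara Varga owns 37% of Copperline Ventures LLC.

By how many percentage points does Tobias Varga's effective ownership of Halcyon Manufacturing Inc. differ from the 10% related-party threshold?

By parent–child attribution (R3), Tobias Varga is treated as also owning Zara Varga's interest in Pinebrook Realty LP, giving 12% + 19% = 31%.
By parent–child attribution (R3), Tobias Varga is treated as also owning Zara Varga's interest in Copperline Ventures LLC, giving 19% + 37% = 56%.
By parent–child attribution (R3), Tobias Varga is treated as owning Zara Varga's 14% interest in Halcyon Manufacturing Inc.
Chain via Pinebrook Realty LP (R1): 31% × 39% = 12.09% of Halcyon Manufacturing Inc.
Chain via Copperline Ventures LLC (R1): 56% × 12% = 6.72% of Halcyon Manufacturing Inc.
Chain via Highfield Mining NL (R1): 19% × 33% = 6.27% of Halcyon Manufacturing Inc.
Direct interest in Halcyon Manufacturing Inc: 14%.
Aggregating (R2): 12.09% + 6.72% + 6.27% + 14% = 39.08%.
39.08% exceeds the 10% threshold by 29.08 percentage points.

29.08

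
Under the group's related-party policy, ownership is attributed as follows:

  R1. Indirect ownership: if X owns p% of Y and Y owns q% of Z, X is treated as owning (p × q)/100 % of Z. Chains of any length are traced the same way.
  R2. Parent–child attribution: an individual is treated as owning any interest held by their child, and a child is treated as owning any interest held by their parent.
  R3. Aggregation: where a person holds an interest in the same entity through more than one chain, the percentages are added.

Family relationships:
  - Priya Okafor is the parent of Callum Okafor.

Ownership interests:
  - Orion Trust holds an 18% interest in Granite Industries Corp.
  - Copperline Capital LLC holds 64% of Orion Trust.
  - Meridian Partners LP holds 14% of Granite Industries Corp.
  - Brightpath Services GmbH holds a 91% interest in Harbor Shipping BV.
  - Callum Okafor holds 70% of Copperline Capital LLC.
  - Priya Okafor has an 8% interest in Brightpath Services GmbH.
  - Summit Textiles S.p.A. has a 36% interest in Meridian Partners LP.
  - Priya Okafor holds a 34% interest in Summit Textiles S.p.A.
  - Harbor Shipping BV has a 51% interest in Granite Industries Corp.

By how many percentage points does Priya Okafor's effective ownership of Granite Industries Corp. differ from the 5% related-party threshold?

By parent–child attribution (R2), Priya Okafor is treated as owning Callum Okafor's 70% interest in Copperline Capital LLC.
Chain via Summit Textiles S.p.A. → Meridian Partners LP (R1): 34% × 36% × 14% = 1.7136% of Granite Industries Corp.
Chain via Brightpath Services GmbH → Harbor Shipping BV (R1): 8% × 91% × 51% = 3.7128% of Granite Industries Corp.
Chain via Copperline Capital LLC → Orion Trust (R1): 70% × 64% × 18% = 8.064% of Granite Industries Corp.
Aggregating (R3): 1.7136% + 3.7128% + 8.064% = 13.4904%.
13.4904% exceeds the 5% threshold by 8.4904 percentage points.

8.4904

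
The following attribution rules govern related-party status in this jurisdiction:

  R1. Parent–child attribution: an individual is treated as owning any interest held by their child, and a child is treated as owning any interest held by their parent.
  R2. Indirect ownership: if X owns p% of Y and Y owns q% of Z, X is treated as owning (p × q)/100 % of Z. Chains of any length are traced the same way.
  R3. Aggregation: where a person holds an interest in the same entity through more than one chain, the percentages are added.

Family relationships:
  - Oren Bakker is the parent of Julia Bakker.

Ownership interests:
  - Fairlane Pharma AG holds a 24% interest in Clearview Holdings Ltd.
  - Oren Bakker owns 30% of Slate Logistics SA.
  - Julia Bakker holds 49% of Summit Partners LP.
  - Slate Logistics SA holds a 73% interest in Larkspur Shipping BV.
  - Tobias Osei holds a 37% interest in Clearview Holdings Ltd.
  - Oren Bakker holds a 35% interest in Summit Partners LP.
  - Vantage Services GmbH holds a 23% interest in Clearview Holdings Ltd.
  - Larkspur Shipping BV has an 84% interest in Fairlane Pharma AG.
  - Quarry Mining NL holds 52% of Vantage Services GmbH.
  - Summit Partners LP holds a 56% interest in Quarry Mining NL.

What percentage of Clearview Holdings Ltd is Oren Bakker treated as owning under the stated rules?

10.041024%

By parent–child attribution (R1), Oren Bakker is treated as also owning Julia Bakker's interest in Summit Partners LP, giving 35% + 49% = 84%.
Chain via Slate Logistics SA → Larkspur Shipping BV → Fairlane Pharma AG (R2): 30% × 73% × 84% × 24% = 4.41504% of Clearview Holdings Ltd.
Chain via Summit Partners LP → Quarry Mining NL → Vantage Services GmbH (R2): 84% × 56% × 52% × 23% = 5.625984% of Clearview Holdings Ltd.
Aggregating (R3): 4.41504% + 5.625984% = 10.041024%.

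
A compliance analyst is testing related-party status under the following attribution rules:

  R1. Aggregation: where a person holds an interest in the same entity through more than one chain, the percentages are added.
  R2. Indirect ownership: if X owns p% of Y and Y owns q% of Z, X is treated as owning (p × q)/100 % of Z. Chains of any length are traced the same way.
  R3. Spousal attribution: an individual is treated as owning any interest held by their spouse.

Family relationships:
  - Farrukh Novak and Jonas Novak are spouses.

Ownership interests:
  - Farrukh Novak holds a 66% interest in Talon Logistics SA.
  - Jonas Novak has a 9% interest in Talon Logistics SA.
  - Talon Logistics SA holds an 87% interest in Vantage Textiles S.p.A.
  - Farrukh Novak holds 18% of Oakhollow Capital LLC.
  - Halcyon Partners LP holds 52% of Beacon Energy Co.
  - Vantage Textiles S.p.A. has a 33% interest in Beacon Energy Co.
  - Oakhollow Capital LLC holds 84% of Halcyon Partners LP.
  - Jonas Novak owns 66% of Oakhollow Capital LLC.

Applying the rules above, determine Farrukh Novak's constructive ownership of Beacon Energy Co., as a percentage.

58.2237%

By spousal attribution (R3), Farrukh Novak is treated as also owning Jonas Novak's interest in Talon Logistics SA, giving 66% + 9% = 75%.
By spousal attribution (R3), Farrukh Novak is treated as also owning Jonas Novak's interest in Oakhollow Capital LLC, giving 18% + 66% = 84%.
Chain via Talon Logistics SA → Vantage Textiles S.p.A. (R2): 75% × 87% × 33% = 21.5325% of Beacon Energy Co.
Chain via Oakhollow Capital LLC → Halcyon Partners LP (R2): 84% × 84% × 52% = 36.6912% of Beacon Energy Co.
Aggregating (R1): 21.5325% + 36.6912% = 58.2237%.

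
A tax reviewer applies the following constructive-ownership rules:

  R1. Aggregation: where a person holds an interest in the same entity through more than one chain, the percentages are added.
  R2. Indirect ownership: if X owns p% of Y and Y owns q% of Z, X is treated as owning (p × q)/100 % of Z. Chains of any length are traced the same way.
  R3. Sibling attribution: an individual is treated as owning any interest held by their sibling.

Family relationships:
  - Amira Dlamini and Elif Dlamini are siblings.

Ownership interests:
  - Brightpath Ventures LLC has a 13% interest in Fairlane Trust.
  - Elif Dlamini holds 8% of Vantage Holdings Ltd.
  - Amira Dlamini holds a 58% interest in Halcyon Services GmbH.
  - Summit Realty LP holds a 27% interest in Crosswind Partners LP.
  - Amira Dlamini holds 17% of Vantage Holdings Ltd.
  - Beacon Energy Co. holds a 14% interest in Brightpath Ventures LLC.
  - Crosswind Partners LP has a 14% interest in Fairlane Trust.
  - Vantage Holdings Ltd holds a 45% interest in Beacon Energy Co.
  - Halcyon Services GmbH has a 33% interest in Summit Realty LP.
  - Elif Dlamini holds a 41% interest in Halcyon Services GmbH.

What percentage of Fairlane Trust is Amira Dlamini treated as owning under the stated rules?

By sibling attribution (R3), Amira Dlamini is treated as also owning Elif Dlamini's interest in Halcyon Services GmbH, giving 58% + 41% = 99%.
By sibling attribution (R3), Amira Dlamini is treated as also owning Elif Dlamini's interest in Vantage Holdings Ltd, giving 17% + 8% = 25%.
Chain via Halcyon Services GmbH → Summit Realty LP → Crosswind Partners LP (R2): 99% × 33% × 27% × 14% = 1.234926% of Fairlane Trust.
Chain via Vantage Holdings Ltd → Beacon Energy Co. → Brightpath Ventures LLC (R2): 25% × 45% × 14% × 13% = 0.20475% of Fairlane Trust.
Aggregating (R1): 1.234926% + 0.20475% = 1.439676%.

1.439676%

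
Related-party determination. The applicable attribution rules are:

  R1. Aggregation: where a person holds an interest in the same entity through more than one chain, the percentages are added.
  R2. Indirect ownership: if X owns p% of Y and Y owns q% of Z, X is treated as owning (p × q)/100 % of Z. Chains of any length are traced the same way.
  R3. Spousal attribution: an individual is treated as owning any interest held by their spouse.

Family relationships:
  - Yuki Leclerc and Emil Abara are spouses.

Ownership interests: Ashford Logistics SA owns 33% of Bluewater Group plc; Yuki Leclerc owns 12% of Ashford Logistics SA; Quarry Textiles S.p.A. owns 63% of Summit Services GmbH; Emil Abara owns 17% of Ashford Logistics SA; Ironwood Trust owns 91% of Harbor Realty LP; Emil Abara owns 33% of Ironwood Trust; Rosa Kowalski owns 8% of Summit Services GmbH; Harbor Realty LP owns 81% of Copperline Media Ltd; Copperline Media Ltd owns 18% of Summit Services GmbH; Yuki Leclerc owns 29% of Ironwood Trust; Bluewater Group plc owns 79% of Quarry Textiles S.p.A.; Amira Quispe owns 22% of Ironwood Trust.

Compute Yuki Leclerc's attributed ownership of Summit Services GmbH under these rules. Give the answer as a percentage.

12.989025%

By spousal attribution (R3), Yuki Leclerc is treated as also owning Emil Abara's interest in Ironwood Trust, giving 29% + 33% = 62%.
By spousal attribution (R3), Yuki Leclerc is treated as also owning Emil Abara's interest in Ashford Logistics SA, giving 12% + 17% = 29%.
Chain via Ironwood Trust → Harbor Realty LP → Copperline Media Ltd (R2): 62% × 91% × 81% × 18% = 8.226036% of Summit Services GmbH.
Chain via Ashford Logistics SA → Bluewater Group plc → Quarry Textiles S.p.A. (R2): 29% × 33% × 79% × 63% = 4.762989% of Summit Services GmbH.
Aggregating (R1): 8.226036% + 4.762989% = 12.989025%.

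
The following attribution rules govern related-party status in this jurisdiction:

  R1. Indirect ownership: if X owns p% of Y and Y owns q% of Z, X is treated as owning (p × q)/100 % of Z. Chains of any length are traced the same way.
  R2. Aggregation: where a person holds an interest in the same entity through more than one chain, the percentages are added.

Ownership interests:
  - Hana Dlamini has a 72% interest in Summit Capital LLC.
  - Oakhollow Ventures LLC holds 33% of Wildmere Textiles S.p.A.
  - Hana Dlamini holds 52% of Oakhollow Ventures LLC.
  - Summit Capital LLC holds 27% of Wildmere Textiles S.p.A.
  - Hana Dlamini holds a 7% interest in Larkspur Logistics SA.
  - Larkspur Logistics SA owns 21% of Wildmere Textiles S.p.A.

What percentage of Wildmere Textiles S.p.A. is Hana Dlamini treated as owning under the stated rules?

Chain via Larkspur Logistics SA (R1): 7% × 21% = 1.47% of Wildmere Textiles S.p.A.
Chain via Oakhollow Ventures LLC (R1): 52% × 33% = 17.16% of Wildmere Textiles S.p.A.
Chain via Summit Capital LLC (R1): 72% × 27% = 19.44% of Wildmere Textiles S.p.A.
Aggregating (R2): 1.47% + 17.16% + 19.44% = 38.07%.

38.07%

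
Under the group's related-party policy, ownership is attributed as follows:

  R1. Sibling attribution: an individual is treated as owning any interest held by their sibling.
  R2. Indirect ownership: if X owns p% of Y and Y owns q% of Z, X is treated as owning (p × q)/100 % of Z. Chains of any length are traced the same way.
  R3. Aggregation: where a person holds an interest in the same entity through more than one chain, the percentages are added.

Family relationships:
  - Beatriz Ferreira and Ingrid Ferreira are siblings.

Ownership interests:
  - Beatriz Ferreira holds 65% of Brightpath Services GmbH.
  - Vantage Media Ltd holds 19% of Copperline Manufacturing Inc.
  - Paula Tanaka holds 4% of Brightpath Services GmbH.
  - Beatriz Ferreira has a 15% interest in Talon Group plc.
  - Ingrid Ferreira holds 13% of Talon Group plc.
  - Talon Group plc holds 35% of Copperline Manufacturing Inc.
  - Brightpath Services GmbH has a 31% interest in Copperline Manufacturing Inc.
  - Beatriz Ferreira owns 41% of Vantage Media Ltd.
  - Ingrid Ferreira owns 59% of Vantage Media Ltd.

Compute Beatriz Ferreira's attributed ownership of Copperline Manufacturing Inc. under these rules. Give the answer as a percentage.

By sibling attribution (R1), Beatriz Ferreira is treated as also owning Ingrid Ferreira's interest in Talon Group plc, giving 15% + 13% = 28%.
By sibling attribution (R1), Beatriz Ferreira is treated as also owning Ingrid Ferreira's interest in Vantage Media Ltd, giving 41% + 59% = 100%.
Chain via Brightpath Services GmbH (R2): 65% × 31% = 20.15% of Copperline Manufacturing Inc.
Chain via Talon Group plc (R2): 28% × 35% = 9.8% of Copperline Manufacturing Inc.
Chain via Vantage Media Ltd (R2): 100% × 19% = 19% of Copperline Manufacturing Inc.
Aggregating (R3): 20.15% + 9.8% + 19% = 48.95%.

48.95%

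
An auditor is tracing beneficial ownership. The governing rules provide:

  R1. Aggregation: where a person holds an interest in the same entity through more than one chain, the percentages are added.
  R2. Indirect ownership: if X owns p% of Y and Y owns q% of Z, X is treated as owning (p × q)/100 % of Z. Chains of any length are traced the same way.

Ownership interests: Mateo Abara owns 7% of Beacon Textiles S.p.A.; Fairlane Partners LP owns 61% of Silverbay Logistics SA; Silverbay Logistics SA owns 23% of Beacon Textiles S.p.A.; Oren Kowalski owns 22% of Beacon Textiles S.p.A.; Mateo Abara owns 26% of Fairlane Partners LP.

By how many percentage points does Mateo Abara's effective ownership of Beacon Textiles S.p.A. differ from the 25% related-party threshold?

Chain via Fairlane Partners LP → Silverbay Logistics SA (R2): 26% × 61% × 23% = 3.6478% of Beacon Textiles S.p.A.
Direct interest in Beacon Textiles S.p.A: 7%.
Aggregating (R1): 3.6478% + 7% = 10.6478%.
10.6478% falls short of the 25% threshold by 14.3522 percentage points.

14.3522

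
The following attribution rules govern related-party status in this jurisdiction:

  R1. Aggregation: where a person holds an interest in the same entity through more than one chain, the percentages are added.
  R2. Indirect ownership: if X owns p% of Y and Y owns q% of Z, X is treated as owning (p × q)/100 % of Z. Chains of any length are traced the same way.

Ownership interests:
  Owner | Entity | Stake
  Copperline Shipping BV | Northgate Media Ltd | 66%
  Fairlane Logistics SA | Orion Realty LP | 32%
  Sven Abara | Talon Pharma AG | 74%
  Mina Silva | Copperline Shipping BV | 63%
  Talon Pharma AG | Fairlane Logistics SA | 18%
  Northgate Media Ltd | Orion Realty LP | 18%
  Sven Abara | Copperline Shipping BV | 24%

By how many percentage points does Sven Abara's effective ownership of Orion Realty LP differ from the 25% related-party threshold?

Chain via Talon Pharma AG → Fairlane Logistics SA (R2): 74% × 18% × 32% = 4.2624% of Orion Realty LP.
Chain via Copperline Shipping BV → Northgate Media Ltd (R2): 24% × 66% × 18% = 2.8512% of Orion Realty LP.
Aggregating (R1): 4.2624% + 2.8512% = 7.1136%.
7.1136% falls short of the 25% threshold by 17.8864 percentage points.

17.8864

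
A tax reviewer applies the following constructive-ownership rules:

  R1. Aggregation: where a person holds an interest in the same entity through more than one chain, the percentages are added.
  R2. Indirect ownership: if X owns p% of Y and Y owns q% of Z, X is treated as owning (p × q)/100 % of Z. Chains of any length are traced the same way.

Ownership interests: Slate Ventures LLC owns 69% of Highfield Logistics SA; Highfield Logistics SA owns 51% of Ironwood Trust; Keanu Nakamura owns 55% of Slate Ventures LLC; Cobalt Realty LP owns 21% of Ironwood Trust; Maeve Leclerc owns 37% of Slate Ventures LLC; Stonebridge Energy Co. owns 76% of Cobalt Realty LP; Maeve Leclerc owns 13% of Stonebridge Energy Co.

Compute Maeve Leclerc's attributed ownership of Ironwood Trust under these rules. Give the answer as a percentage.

15.0951%

Chain via Stonebridge Energy Co. → Cobalt Realty LP (R2): 13% × 76% × 21% = 2.0748% of Ironwood Trust.
Chain via Slate Ventures LLC → Highfield Logistics SA (R2): 37% × 69% × 51% = 13.0203% of Ironwood Trust.
Aggregating (R1): 2.0748% + 13.0203% = 15.0951%.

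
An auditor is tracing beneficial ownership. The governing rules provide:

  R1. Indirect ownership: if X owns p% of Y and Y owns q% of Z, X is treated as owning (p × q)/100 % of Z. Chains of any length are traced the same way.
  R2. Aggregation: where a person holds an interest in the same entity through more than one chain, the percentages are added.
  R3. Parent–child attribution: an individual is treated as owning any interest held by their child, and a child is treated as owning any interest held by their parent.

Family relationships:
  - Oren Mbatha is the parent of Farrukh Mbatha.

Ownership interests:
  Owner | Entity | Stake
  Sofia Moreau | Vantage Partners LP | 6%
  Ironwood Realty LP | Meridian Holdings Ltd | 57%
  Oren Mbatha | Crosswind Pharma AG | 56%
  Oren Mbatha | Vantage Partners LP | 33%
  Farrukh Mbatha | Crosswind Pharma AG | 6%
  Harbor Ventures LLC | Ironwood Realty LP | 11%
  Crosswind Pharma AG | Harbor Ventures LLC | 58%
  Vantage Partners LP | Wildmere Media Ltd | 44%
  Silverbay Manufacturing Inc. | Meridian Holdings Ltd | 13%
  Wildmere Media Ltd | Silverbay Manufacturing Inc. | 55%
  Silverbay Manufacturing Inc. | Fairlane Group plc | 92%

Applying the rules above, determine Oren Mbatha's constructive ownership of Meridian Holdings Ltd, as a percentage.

3.292872%

By parent–child attribution (R3), Oren Mbatha is treated as also owning Farrukh Mbatha's interest in Crosswind Pharma AG, giving 56% + 6% = 62%.
Chain via Crosswind Pharma AG → Harbor Ventures LLC → Ironwood Realty LP (R1): 62% × 58% × 11% × 57% = 2.254692% of Meridian Holdings Ltd.
Chain via Vantage Partners LP → Wildmere Media Ltd → Silverbay Manufacturing Inc. (R1): 33% × 44% × 55% × 13% = 1.03818% of Meridian Holdings Ltd.
Aggregating (R2): 2.254692% + 1.03818% = 3.292872%.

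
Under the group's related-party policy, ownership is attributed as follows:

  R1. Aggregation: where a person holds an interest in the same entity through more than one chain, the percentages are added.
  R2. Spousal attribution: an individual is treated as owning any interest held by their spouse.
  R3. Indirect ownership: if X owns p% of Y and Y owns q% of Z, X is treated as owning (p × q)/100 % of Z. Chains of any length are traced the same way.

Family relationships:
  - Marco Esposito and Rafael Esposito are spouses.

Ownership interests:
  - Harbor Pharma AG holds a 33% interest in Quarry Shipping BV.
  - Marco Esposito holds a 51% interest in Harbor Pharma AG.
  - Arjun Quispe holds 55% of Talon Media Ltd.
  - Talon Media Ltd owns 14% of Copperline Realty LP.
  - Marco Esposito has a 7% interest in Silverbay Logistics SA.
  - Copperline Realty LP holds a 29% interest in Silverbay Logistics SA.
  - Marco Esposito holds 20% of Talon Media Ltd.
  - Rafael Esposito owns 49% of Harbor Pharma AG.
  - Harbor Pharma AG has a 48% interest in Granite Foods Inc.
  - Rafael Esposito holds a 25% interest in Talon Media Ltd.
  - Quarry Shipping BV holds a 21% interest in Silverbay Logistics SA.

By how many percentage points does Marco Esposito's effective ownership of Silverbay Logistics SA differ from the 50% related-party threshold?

By spousal attribution (R2), Marco Esposito is treated as also owning Rafael Esposito's interest in Talon Media Ltd, giving 20% + 25% = 45%.
By spousal attribution (R2), Marco Esposito is treated as also owning Rafael Esposito's interest in Harbor Pharma AG, giving 51% + 49% = 100%.
Chain via Talon Media Ltd → Copperline Realty LP (R3): 45% × 14% × 29% = 1.827% of Silverbay Logistics SA.
Chain via Harbor Pharma AG → Quarry Shipping BV (R3): 100% × 33% × 21% = 6.93% of Silverbay Logistics SA.
Direct interest in Silverbay Logistics SA: 7%.
Aggregating (R1): 1.827% + 6.93% + 7% = 15.757%.
15.757% falls short of the 50% threshold by 34.243 percentage points.

34.243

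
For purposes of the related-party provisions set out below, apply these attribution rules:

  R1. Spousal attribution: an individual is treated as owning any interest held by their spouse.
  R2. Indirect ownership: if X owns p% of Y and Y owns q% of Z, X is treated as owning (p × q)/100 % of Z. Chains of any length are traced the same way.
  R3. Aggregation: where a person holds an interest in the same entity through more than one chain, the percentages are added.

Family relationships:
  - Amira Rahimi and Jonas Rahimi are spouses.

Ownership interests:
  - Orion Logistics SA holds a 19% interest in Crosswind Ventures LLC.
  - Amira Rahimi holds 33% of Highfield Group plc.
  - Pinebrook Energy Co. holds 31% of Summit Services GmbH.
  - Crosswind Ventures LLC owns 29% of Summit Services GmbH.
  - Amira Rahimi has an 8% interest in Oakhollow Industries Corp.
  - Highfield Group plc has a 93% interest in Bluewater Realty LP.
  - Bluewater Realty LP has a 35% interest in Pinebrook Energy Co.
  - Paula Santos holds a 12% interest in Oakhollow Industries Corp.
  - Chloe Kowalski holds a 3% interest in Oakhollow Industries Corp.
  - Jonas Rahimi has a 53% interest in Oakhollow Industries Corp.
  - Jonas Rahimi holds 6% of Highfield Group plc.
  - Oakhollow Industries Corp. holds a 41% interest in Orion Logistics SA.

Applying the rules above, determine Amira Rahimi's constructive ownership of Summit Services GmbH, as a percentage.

By spousal attribution (R1), Amira Rahimi is treated as also owning Jonas Rahimi's interest in Oakhollow Industries Corp, giving 8% + 53% = 61%.
By spousal attribution (R1), Amira Rahimi is treated as also owning Jonas Rahimi's interest in Highfield Group plc, giving 33% + 6% = 39%.
Chain via Oakhollow Industries Corp. → Orion Logistics SA → Crosswind Ventures LLC (R2): 61% × 41% × 19% × 29% = 1.378051% of Summit Services GmbH.
Chain via Highfield Group plc → Bluewater Realty LP → Pinebrook Energy Co. (R2): 39% × 93% × 35% × 31% = 3.935295% of Summit Services GmbH.
Aggregating (R3): 1.378051% + 3.935295% = 5.313346%.

5.313346%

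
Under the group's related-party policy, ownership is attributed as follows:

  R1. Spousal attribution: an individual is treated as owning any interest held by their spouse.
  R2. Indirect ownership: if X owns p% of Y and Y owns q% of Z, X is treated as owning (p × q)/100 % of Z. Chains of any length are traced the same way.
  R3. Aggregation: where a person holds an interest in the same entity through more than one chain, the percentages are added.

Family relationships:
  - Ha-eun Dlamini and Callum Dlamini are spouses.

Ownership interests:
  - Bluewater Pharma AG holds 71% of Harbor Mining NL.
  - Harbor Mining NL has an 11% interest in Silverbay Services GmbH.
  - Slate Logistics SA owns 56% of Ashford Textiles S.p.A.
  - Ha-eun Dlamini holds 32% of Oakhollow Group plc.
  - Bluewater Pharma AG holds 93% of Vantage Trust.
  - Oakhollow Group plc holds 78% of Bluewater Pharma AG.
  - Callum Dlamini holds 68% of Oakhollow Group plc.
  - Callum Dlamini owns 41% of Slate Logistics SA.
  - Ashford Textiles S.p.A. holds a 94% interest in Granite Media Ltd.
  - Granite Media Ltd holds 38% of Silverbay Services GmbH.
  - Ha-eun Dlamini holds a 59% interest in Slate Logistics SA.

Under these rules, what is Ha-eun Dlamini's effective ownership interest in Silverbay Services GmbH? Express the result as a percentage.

26.095%

By spousal attribution (R1), Ha-eun Dlamini is treated as also owning Callum Dlamini's interest in Slate Logistics SA, giving 59% + 41% = 100%.
By spousal attribution (R1), Ha-eun Dlamini is treated as also owning Callum Dlamini's interest in Oakhollow Group plc, giving 32% + 68% = 100%.
Chain via Slate Logistics SA → Ashford Textiles S.p.A. → Granite Media Ltd (R2): 100% × 56% × 94% × 38% = 20.0032% of Silverbay Services GmbH.
Chain via Oakhollow Group plc → Bluewater Pharma AG → Harbor Mining NL (R2): 100% × 78% × 71% × 11% = 6.0918% of Silverbay Services GmbH.
Aggregating (R3): 20.0032% + 6.0918% = 26.095%.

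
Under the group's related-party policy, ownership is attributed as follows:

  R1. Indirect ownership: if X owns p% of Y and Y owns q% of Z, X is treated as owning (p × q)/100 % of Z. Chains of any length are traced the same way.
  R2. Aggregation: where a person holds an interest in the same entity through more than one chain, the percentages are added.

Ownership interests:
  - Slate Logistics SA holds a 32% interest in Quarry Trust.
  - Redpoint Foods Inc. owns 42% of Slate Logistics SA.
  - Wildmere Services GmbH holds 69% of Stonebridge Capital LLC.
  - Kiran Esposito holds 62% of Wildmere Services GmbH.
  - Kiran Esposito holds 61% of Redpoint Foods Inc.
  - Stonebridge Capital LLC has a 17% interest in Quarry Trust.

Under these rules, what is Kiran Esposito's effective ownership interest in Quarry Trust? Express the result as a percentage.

Chain via Wildmere Services GmbH → Stonebridge Capital LLC (R1): 62% × 69% × 17% = 7.2726% of Quarry Trust.
Chain via Redpoint Foods Inc. → Slate Logistics SA (R1): 61% × 42% × 32% = 8.1984% of Quarry Trust.
Aggregating (R2): 7.2726% + 8.1984% = 15.471%.

15.471%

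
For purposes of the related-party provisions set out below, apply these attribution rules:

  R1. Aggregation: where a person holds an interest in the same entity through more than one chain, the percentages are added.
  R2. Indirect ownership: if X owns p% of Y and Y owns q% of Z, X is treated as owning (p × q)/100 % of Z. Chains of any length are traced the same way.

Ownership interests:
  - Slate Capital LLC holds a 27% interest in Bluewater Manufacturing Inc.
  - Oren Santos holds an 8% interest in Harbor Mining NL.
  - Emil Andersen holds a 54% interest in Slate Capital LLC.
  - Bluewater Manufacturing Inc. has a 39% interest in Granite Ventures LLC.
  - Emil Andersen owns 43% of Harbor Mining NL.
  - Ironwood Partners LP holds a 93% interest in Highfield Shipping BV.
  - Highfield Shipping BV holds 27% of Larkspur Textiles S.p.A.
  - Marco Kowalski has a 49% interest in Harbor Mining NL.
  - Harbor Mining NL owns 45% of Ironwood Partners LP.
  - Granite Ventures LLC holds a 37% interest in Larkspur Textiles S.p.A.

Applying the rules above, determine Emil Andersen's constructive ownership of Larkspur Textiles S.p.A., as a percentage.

Chain via Harbor Mining NL → Ironwood Partners LP → Highfield Shipping BV (R2): 43% × 45% × 93% × 27% = 4.858785% of Larkspur Textiles S.p.A.
Chain via Slate Capital LLC → Bluewater Manufacturing Inc. → Granite Ventures LLC (R2): 54% × 27% × 39% × 37% = 2.103894% of Larkspur Textiles S.p.A.
Aggregating (R1): 4.858785% + 2.103894% = 6.962679%.

6.962679%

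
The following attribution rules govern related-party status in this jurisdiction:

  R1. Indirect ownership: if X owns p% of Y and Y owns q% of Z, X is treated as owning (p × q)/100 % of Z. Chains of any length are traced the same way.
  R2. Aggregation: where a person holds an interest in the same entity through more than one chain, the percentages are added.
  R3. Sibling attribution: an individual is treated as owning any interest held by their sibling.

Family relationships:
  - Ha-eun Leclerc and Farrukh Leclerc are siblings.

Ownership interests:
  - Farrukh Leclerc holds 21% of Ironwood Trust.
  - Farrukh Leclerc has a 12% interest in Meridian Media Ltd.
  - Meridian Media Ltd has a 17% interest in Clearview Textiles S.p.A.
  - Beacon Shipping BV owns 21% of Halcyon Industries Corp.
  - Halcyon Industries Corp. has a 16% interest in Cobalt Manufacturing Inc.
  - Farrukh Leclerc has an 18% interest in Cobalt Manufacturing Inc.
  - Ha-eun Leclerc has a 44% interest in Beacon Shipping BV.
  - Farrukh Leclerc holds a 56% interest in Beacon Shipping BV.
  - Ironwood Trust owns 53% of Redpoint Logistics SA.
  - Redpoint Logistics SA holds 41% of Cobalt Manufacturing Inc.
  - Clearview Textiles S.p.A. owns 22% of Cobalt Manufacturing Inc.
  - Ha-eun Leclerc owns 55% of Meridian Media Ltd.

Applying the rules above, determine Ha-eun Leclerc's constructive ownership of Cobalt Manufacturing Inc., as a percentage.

By sibling attribution (R3), Ha-eun Leclerc is treated as also owning Farrukh Leclerc's interest in Beacon Shipping BV, giving 44% + 56% = 100%.
By sibling attribution (R3), Ha-eun Leclerc is treated as also owning Farrukh Leclerc's interest in Meridian Media Ltd, giving 55% + 12% = 67%.
By sibling attribution (R3), Ha-eun Leclerc is treated as owning Farrukh Leclerc's 21% interest in Ironwood Trust.
By sibling attribution (R3), Ha-eun Leclerc is treated as owning Farrukh Leclerc's 18% interest in Cobalt Manufacturing Inc.
Chain via Beacon Shipping BV → Halcyon Industries Corp. (R1): 100% × 21% × 16% = 3.36% of Cobalt Manufacturing Inc.
Chain via Meridian Media Ltd → Clearview Textiles S.p.A. (R1): 67% × 17% × 22% = 2.5058% of Cobalt Manufacturing Inc.
Chain via Ironwood Trust → Redpoint Logistics SA (R1): 21% × 53% × 41% = 4.5633% of Cobalt Manufacturing Inc.
Direct interest in Cobalt Manufacturing Inc: 18%.
Aggregating (R2): 3.36% + 2.5058% + 4.5633% + 18% = 28.4291%.

28.4291%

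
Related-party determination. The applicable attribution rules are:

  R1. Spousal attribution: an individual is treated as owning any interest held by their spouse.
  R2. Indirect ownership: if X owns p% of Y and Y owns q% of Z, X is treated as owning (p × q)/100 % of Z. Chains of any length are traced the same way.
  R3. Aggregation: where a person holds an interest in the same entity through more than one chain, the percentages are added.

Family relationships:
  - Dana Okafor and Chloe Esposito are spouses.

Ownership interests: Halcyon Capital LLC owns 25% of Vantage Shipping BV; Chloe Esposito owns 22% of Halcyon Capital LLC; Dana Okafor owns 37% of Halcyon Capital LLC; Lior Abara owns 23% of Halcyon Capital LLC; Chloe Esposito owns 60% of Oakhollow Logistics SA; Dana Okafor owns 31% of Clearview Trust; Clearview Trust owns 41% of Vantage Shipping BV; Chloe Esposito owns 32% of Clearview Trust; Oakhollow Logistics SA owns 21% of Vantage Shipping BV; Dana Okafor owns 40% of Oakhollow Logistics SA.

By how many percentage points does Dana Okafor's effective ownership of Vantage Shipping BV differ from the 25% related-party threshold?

By spousal attribution (R1), Dana Okafor is treated as also owning Chloe Esposito's interest in Halcyon Capital LLC, giving 37% + 22% = 59%.
By spousal attribution (R1), Dana Okafor is treated as also owning Chloe Esposito's interest in Oakhollow Logistics SA, giving 40% + 60% = 100%.
By spousal attribution (R1), Dana Okafor is treated as also owning Chloe Esposito's interest in Clearview Trust, giving 31% + 32% = 63%.
Chain via Halcyon Capital LLC (R2): 59% × 25% = 14.75% of Vantage Shipping BV.
Chain via Oakhollow Logistics SA (R2): 100% × 21% = 21% of Vantage Shipping BV.
Chain via Clearview Trust (R2): 63% × 41% = 25.83% of Vantage Shipping BV.
Aggregating (R3): 14.75% + 21% + 25.83% = 61.58%.
61.58% exceeds the 25% threshold by 36.58 percentage points.

36.58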